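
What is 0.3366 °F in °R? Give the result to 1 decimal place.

°R = °F + 459.67.
Applying the formula gives 460.0 °R.

460.0 °R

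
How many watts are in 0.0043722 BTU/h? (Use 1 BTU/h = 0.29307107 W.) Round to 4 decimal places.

0.0013 W

1 BTU/h = 0.293071 W.
So 0.0043722 × 0.293071 ≈ 0.0013 W.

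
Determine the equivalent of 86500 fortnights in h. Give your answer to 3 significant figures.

2.91 × 10^7 h

1 fortnight = 336.000 hours.
Then 86500 × 336.000 ≈ 2.91 × 10^7 h.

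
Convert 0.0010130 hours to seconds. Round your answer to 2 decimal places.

3.65 s

1 h = 3600.00 s.
So 0.0010130 × 3600.00 ≈ 3.65 s.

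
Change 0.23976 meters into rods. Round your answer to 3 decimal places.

1 m = 0.198839 rod.
Thus 0.23976 × 0.198839 ≈ 0.048 rod.

0.048 rods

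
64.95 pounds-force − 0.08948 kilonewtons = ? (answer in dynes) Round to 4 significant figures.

64.95 lbf = 2.88912 × 10^7 dyn and 0.08948 kN = 8.94800 × 10^6 dyn.
2.88912 × 10^7 − 8.94800 × 10^6 ≈ 1.994 × 10^7 dyn.

1.994 × 10^7 dynes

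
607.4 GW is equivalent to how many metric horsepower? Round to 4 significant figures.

8.258e+8 metric horsepower

1 GW = 1.35962e+6 metric horsepower.
607.4 × 1.35962e+6 ≈ 8.258e+8 PS.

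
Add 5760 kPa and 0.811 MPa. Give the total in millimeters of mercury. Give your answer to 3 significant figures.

49300 mmHg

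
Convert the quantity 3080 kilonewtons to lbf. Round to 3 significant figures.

692000 pounds-force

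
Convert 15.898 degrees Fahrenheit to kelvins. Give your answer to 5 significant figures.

264.20 K

K = (°F + 459.67) × 5/9.
Applying the formula gives 264.20 K.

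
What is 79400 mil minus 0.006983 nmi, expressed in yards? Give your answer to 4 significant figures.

-11.94 yd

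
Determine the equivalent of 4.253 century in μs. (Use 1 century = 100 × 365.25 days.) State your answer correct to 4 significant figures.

1.342e+16 μs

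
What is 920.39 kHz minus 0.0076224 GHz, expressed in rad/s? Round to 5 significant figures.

920.39 kHz = 5.78298 × 10^6 rad/s and 0.0076224 GHz = 4.78930 × 10^7 rad/s.
5.78298 × 10^6 − 4.78930 × 10^7 ≈ -4.2110 × 10^7 rad/s.

-4.2110 × 10^7 radians per second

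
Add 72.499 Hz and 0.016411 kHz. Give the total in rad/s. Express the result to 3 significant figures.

72.499 Hz = 455.525 rad/s and 0.016411 kHz = 103.113 rad/s.
455.525 + 103.113 ≈ 559 rad/s.

559 radians per second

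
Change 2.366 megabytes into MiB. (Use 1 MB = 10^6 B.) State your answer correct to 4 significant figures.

2.256 mebibytes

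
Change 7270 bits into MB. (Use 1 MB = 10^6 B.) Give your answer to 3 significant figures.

0.000909 megabytes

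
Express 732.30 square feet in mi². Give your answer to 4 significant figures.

1 ft² = 3.58701e-8 mi².
732.30 × 3.58701e-8 ≈ 2.627e-5 mi².

2.627e-5 square miles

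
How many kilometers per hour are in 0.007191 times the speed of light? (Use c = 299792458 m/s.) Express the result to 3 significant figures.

1 c = 1.07925 × 10^9 km/h.
Thus 0.007191 × 1.07925 × 10^9 ≈ 7.76 × 10^6 km/h.

7.76 × 10^6 kilometers per hour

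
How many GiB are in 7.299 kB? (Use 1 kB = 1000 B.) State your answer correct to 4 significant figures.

6.798e-6 gibibytes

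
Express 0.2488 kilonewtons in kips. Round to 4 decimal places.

1 kN = 0.224809 kip.
Thus 0.2488 × 0.224809 ≈ 0.0559 kip.

0.0559 kips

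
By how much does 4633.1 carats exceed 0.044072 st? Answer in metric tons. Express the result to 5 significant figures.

4633.1 ct = 0.000926620 t and 0.044072 st = 0.000279870 t.
0.000926620 − 0.000279870 ≈ 0.00064675 t.

0.00064675 t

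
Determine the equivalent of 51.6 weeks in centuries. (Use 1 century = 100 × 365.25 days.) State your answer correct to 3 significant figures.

0.00989 century

1 week = 0.000191650 centuries.
Then 51.6 × 0.000191650 ≈ 0.00989 century.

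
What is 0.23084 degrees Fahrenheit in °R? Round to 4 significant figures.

459.9 °R

°R = °F + 459.67.
Applying the formula gives 459.9 °R.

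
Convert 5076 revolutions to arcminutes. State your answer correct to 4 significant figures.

1 revolution = 21600.0 arcminutes.
Then 5076 × 21600.0 ≈ 1.096e+8 arcmin.

1.096e+8 arcmin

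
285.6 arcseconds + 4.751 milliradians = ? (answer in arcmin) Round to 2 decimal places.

285.6 arcsec = 4.76000 arcmin and 4.751 mrad = 16.3327 arcmin.
4.76000 + 16.3327 ≈ 21.09 arcmin.

21.09 arcmin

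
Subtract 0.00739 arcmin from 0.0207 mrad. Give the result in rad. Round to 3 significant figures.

1.86e-5 rad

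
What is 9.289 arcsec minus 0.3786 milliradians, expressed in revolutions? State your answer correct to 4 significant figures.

9.289 arcsec = 7.16744e-6 rev and 0.3786 mrad = 6.02561e-5 rev.
7.16744e-6 − 6.02561e-5 ≈ -5.309e-5 rev.

-5.309e-5 revolutions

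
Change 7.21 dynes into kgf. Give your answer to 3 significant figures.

1 dyne = 1.01972 × 10^-6 kgf.
Then 7.21 × 1.01972 × 10^-6 ≈ 7.35 × 10^-6 kgf.

7.35 × 10^-6 kgf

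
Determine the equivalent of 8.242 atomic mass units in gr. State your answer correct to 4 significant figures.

2.112 × 10^-22 gr

1 u = 2.56260 × 10^-23 gr.
Then 8.242 × 2.56260 × 10^-23 ≈ 2.112 × 10^-22 gr.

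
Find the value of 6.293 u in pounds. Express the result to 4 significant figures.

2.304e-26 lb

1 atomic mass unit = 3.66086e-27 pounds.
Thus 6.293 × 3.66086e-27 ≈ 2.304e-26 lb.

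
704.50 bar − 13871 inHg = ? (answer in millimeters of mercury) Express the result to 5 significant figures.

176090 millimeters of mercury

704.50 bar = 528418.38 mmHg and 13871 inHg = 352323.40 mmHg.
528418.38 − 352323.40 ≈ 176090 mmHg.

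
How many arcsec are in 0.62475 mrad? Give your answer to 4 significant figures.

128.9 arcseconds

1 milliradian = 206.265 arcseconds.
Then 0.62475 × 206.265 ≈ 128.9 arcsec.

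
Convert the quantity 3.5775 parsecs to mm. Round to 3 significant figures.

1 pc = 3.08568 × 10^19 mm.
Thus 3.5775 × 3.08568 × 10^19 ≈ 1.10 × 10^20 mm.

1.10 × 10^20 mm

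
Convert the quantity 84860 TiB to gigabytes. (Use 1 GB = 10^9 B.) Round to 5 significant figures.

9.3305 × 10^7 gigabytes

1 TiB = 1099.512 gigabytes.
Thus 84860 × 1099.512 ≈ 9.3305 × 10^7 GB.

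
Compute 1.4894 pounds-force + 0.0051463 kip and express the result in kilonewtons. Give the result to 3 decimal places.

0.030 kilonewtons

1.4894 lbf = 0.00662518 kN and 0.0051463 kip = 0.0228919 kN.
0.00662518 + 0.0228919 ≈ 0.030 kN.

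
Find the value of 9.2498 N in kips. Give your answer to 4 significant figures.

0.002079 kip

1 newton = 0.000224809 kips.
So 9.2498 × 0.000224809 ≈ 0.002079 kip.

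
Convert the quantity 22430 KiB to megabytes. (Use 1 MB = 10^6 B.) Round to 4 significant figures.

1 KiB = 0.00102400 MB.
Then 22430 × 0.00102400 ≈ 22.97 MB.

22.97 megabytes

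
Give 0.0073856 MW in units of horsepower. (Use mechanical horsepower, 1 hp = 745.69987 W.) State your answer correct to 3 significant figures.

9.90 horsepower

1 megawatt = 1341.02 horsepower.
0.0073856 × 1341.02 ≈ 9.90 hp.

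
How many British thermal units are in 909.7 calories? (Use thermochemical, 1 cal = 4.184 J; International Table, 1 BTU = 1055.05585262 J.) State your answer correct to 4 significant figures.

1 calorie = 0.00396567 British thermal units.
909.7 × 0.00396567 ≈ 3.608 BTU.

3.608 British thermal units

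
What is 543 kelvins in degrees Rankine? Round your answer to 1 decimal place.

°R = K × 9/5.
Applying the formula gives 977.4 °R.

977.4 °R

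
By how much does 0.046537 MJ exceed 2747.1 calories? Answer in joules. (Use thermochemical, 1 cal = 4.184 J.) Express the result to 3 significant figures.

0.046537 MJ = 46537.0 J and 2747.1 cal = 11493.9 J.
46537.0 − 11493.9 ≈ 35000 J.

35000 J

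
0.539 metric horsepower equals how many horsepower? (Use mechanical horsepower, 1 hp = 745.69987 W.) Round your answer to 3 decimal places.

1 metric horsepower = 0.986320 hp.
Thus 0.539 × 0.986320 ≈ 0.532 hp.

0.532 hp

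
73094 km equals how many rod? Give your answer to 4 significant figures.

1.453e+7 rod

1 km = 198.839 rod.
73094 × 198.839 ≈ 1.453e+7 rod.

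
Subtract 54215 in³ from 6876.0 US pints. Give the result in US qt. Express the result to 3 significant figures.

2500 US qt

6876.0 US pt = 3438.00 US qt and 54215 in³ = 938.788 US qt.
3438.00 − 938.788 ≈ 2500 US qt.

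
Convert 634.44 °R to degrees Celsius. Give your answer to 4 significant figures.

79.32 °C

°R = (°C + 273.15) × 9/5.
Applying the formula gives 79.32 °C.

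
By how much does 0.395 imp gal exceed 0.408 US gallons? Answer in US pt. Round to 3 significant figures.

0.531 US pt

0.395 imp gal = 3.79500 US pt and 0.408 US gal = 3.26400 US pt.
3.79500 − 3.26400 ≈ 0.531 US pt.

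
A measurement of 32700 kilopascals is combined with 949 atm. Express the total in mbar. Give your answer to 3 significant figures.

1.29 × 10^6 mbar

32700 kPa = 327000 mbar and 949 atm = 961574 mbar.
327000 + 961574 ≈ 1.29 × 10^6 mbar.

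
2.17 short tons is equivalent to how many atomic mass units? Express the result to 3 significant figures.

1.19e+30 atomic mass units

1 short ton = 5.46319e+29 u.
2.17 × 5.46319e+29 ≈ 1.19e+30 u.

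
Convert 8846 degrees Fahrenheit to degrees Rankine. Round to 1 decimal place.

9305.7 degrees Rankine

°R = °F + 459.67.
Applying the formula gives 9305.7 °R.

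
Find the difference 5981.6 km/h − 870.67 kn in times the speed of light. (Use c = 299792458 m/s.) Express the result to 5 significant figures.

5981.6 km/h = 5.54235e-6 c and 870.67 kn = 1.49407e-6 c.
5.54235e-6 − 1.49407e-6 ≈ 4.0483e-6 c.

4.0483e-6 times the speed of light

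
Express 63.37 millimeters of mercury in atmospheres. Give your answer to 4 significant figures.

1 millimeter of mercury = 0.00131579 atm.
Then 63.37 × 0.00131579 ≈ 0.08338 atm.

0.08338 atm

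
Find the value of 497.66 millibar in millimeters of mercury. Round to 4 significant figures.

1 millibar = 0.750062 mmHg.
So 497.66 × 0.750062 ≈ 373.3 mmHg.

373.3 millimeters of mercury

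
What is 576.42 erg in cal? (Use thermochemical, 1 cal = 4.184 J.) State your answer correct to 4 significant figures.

1 erg = 2.39006 × 10^-8 cal.
Thus 576.42 × 2.39006 × 10^-8 ≈ 1.378 × 10^-5 cal.

1.378 × 10^-5 cal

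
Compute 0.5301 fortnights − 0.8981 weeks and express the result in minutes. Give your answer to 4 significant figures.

1634 min

0.5301 fortnight = 10686.8 min and 0.8981 wk = 9052.85 min.
10686.8 − 9052.85 ≈ 1634 min.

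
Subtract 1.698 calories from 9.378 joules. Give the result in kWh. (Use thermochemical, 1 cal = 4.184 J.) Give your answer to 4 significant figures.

6.315e-7 kWh

9.378 J = 2.605000e-6 kWh and 1.698 cal = 1.973453e-6 kWh.
2.605000e-6 − 1.973453e-6 ≈ 6.315e-7 kWh.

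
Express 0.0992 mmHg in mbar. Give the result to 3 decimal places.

0.132 millibar

1 mmHg = 1.33322 millibar.
So 0.0992 × 1.33322 ≈ 0.132 mbar.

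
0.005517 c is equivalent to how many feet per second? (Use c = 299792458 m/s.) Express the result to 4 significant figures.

1 speed of light = 9.83571 × 10^8 ft/s.
0.005517 × 9.83571 × 10^8 ≈ 5.426 × 10^6 ft/s.

5.426 × 10^6 feet per second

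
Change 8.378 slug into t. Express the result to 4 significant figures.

1 slug = 0.0145939 metric tons.
So 8.378 × 0.0145939 ≈ 0.1223 t.

0.1223 metric tons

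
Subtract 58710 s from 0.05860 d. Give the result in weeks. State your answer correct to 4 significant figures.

-0.08870 weeks

0.05860 d = 0.00837143 wk and 58710 s = 0.0970734 wk.
0.00837143 − 0.0970734 ≈ -0.08870 wk.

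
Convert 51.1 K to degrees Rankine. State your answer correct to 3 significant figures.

92.0 °R

°R = K × 9/5.
Applying the formula gives 92.0 °R.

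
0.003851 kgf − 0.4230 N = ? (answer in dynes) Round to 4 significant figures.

0.003851 kgf = 3776.54 dyn and 0.4230 N = 42300.0 dyn.
3776.54 − 42300.0 ≈ -38520 dyn.

-38520 dynes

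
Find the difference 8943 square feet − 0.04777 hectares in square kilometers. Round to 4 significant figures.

8943 ft² = 0.000830832 km² and 0.04777 ha = 0.000477700 km².
0.000830832 − 0.000477700 ≈ 0.0003531 km².

0.0003531 km²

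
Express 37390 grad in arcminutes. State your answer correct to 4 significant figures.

1 grad = 54.0000 arcminutes.
Then 37390 × 54.0000 ≈ 2.019e+6 arcmin.

2.019e+6 arcmin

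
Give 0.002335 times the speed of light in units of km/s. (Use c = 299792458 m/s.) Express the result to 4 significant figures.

1 speed of light = 299792 kilometers per second.
Then 0.002335 × 299792 ≈ 700.0 km/s.

700.0 kilometers per second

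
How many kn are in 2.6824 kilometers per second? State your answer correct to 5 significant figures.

5214.2 kn

1 km/s = 1943.84 knots.
Then 2.6824 × 1943.84 ≈ 5214.2 kn.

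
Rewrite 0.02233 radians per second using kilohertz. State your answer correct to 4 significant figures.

3.554e-6 kHz

1 radian per second = 0.000159155 kilohertz.
Then 0.02233 × 0.000159155 ≈ 3.554e-6 kHz.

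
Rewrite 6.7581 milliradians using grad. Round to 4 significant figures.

0.4302 grad

1 milliradian = 0.0636620 gradians.
Then 6.7581 × 0.0636620 ≈ 0.4302 grad.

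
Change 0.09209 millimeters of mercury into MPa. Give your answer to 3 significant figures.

1 millimeter of mercury = 0.000133322 MPa.
0.09209 × 0.000133322 ≈ 1.23e-5 MPa.

1.23e-5 MPa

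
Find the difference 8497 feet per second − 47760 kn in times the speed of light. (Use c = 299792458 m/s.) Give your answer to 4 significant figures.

-7.332 × 10^-5 c

8497 ft/s = 8.63893 × 10^-6 c and 47760 kn = 8.19563 × 10^-5 c.
8.63893 × 10^-6 − 8.19563 × 10^-5 ≈ -7.332 × 10^-5 c.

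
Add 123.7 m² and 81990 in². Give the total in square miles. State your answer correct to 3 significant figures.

6.82e-5 square miles

123.7 m² = 4.77608e-5 mi² and 81990 in² = 2.04235e-5 mi².
4.77608e-5 + 2.04235e-5 ≈ 6.82e-5 mi².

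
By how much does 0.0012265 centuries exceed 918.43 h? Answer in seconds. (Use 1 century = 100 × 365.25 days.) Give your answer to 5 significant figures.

0.0012265 century = 3.87054 × 10^6 s and 918.43 h = 3.30635 × 10^6 s.
3.87054 × 10^6 − 3.30635 × 10^6 ≈ 564190 s.

564190 seconds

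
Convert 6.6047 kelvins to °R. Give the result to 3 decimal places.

11.888 °R

°R = K × 9/5.
Applying the formula gives 11.888 °R.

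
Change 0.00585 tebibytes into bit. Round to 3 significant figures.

1 TiB = 8.79609e+12 bit.
So 0.00585 × 8.79609e+12 ≈ 5.15e+10 bit.

5.15e+10 bit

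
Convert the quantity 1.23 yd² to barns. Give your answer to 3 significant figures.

1.03e+28 barn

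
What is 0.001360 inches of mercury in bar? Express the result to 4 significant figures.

1 inHg = 0.0338639 bar.
0.001360 × 0.0338639 ≈ 4.605e-5 bar.

4.605e-5 bar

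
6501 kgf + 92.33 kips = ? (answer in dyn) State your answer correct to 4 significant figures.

4.745e+10 dynes

6501 kgf = 6.37530e+9 dyn and 92.33 kip = 4.10704e+10 dyn.
6.37530e+9 + 4.10704e+10 ≈ 4.745e+10 dyn.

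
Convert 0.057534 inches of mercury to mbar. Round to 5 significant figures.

1.9483 mbar

1 inHg = 33.8639 mbar.
Then 0.057534 × 33.8639 ≈ 1.9483 mbar.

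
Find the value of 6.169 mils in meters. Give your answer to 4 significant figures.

0.0001567 m

1 mil = 2.54000 × 10^-5 m.
Then 6.169 × 2.54000 × 10^-5 ≈ 0.0001567 m.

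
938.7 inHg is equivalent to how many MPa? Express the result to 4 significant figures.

3.179 megapascals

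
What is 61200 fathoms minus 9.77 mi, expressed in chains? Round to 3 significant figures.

4780 chain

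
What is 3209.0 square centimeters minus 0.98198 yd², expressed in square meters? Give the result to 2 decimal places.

-0.50 square meters

3209.0 cm² = 0.320900 m² and 0.98198 yd² = 0.821060 m².
0.320900 − 0.821060 ≈ -0.50 m².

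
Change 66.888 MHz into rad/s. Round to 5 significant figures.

4.2027e+8 rad/s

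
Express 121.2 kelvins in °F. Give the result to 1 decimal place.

-241.5 °F

K = (°F + 459.67) × 5/9.
Applying the formula gives -241.5 °F.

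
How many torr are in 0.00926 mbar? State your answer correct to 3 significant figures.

1 mbar = 0.750062 torr.
Then 0.00926 × 0.750062 ≈ 0.00695 torr.

0.00695 torr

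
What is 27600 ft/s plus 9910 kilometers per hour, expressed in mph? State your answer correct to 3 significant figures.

27600 ft/s = 18818.2 mph and 9910 km/h = 6157.79 mph.
18818.2 + 6157.79 ≈ 25000 mph.

25000 mph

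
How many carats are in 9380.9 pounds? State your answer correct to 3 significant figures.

1 pound = 2267.96 ct.
Then 9380.9 × 2267.96 ≈ 2.13 × 10^7 ct.

2.13 × 10^7 carats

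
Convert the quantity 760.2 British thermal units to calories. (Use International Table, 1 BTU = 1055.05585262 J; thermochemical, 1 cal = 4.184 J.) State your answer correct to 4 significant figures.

191700 cal

1 British thermal unit = 252.164 cal.
So 760.2 × 252.164 ≈ 191700 cal.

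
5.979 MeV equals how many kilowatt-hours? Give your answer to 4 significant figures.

2.661 × 10^-19 kilowatt-hours

1 megaelectronvolt = 4.45049 × 10^-20 kWh.
So 5.979 × 4.45049 × 10^-20 ≈ 2.661 × 10^-19 kWh.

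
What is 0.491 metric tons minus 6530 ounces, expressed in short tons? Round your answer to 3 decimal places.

0.491 t = 0.5412349 short ton and 6530 oz = 0.2040625 short ton.
0.5412349 − 0.2040625 ≈ 0.337 short ton.

0.337 short tons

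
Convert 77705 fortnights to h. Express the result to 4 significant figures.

2.611 × 10^7 hours

1 fortnight = 336.000 h.
Then 77705 × 336.000 ≈ 2.611 × 10^7 h.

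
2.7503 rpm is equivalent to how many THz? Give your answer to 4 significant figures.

1 revolution per minute = 1.66667 × 10^-14 THz.
Thus 2.7503 × 1.66667 × 10^-14 ≈ 4.584 × 10^-14 THz.

4.584 × 10^-14 terahertz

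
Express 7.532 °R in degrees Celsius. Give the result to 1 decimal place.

°R = (°C + 273.15) × 9/5.
Applying the formula gives -269.0 °C.

-269.0 °C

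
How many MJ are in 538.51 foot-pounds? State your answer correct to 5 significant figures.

1 ft·lbf = 1.35582 × 10^-6 MJ.
Thus 538.51 × 1.35582 × 10^-6 ≈ 0.00073012 MJ.

0.00073012 megajoules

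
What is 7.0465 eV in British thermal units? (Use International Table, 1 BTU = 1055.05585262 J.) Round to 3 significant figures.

1 eV = 1.51857e-22 BTU.
7.0465 × 1.51857e-22 ≈ 1.07e-21 BTU.

1.07e-21 BTU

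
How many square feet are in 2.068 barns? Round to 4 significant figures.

2.226 × 10^-27 ft²

1 barn = 1.07639 × 10^-27 square feet.
2.068 × 1.07639 × 10^-27 ≈ 2.226 × 10^-27 ft².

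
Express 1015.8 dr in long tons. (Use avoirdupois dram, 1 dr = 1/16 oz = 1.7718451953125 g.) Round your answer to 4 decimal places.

0.0018 long tons

1 dr = 1.74386e-6 long tons.
So 1015.8 × 1.74386e-6 ≈ 0.0018 long ton.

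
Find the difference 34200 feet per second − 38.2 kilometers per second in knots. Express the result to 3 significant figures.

34200 ft/s = 20262.9 kn and 38.2 km/s = 74254.9 kn.
20262.9 − 74254.9 ≈ -54000 kn.

-54000 kn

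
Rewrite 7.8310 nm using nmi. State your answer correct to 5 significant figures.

1 nanometer = 5.39957 × 10^-13 nautical miles.
So 7.8310 × 5.39957 × 10^-13 ≈ 4.2284 × 10^-12 nmi.

4.2284 × 10^-12 nautical miles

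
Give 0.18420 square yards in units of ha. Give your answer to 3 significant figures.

1.54e-5 ha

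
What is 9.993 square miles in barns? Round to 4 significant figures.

2.588e+35 barns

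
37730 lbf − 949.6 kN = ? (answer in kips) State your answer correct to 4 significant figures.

-175.7 kip

37730 lbf = 37.7300 kip and 949.6 kN = 213.479 kip.
37.7300 − 213.479 ≈ -175.7 kip.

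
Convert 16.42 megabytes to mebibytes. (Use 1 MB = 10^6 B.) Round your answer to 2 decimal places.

15.66 MiB

1 MB = 0.953674 mebibytes.
So 16.42 × 0.953674 ≈ 15.66 MiB.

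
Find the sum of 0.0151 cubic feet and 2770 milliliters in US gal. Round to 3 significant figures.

0.845 US gallons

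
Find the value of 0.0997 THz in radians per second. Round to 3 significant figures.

6.26e+11 rad/s

1 terahertz = 6.28319e+12 radians per second.
0.0997 × 6.28319e+12 ≈ 6.26e+11 rad/s.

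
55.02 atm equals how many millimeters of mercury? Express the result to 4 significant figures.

41820 millimeters of mercury

1 atm = 760.000 mmHg.
Thus 55.02 × 760.000 ≈ 41820 mmHg.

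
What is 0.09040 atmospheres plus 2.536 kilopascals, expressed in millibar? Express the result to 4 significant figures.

0.09040 atm = 91.5978 mbar and 2.536 kPa = 25.3600 mbar.
91.5978 + 25.3600 ≈ 117.0 mbar.

117.0 millibar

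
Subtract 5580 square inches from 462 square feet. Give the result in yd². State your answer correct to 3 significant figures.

462 ft² = 51.3333 yd² and 5580 in² = 4.30556 yd².
51.3333 − 4.30556 ≈ 47.0 yd².

47.0 yd²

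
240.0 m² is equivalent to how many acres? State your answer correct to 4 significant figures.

1 m² = 0.000247105 acre.
Thus 240.0 × 0.000247105 ≈ 0.05931 acre.

0.05931 acre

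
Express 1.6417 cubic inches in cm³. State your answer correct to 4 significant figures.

1 in³ = 16.3871 cubic centimeters.
Thus 1.6417 × 16.3871 ≈ 26.90 cm³.

26.90 cubic centimeters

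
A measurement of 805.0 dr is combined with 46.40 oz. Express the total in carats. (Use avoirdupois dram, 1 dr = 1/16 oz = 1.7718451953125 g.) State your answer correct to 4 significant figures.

13710 carats

805.0 dr = 7131.68 ct and 46.40 oz = 6577.09 ct.
7131.68 + 6577.09 ≈ 13710 ct.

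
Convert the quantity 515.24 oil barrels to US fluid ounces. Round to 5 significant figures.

1 oil barrel = 5376.00 US fl oz.
515.24 × 5376.00 ≈ 2.7699 × 10^6 US fl oz.

2.7699 × 10^6 US fl oz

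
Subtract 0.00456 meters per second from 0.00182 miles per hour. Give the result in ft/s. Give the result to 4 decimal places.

-0.0123 feet per second

0.00182 mph = 0.00266933 ft/s and 0.00456 m/s = 0.0149606 ft/s.
0.00266933 − 0.0149606 ≈ -0.0123 ft/s.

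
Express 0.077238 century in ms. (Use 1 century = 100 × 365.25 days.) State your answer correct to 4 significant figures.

1 century = 3.15576e+12 ms.
So 0.077238 × 3.15576e+12 ≈ 2.437e+11 ms.

2.437e+11 ms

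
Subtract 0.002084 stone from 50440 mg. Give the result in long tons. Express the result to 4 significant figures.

50440 mg = 4.96434e-5 long ton and 0.002084 st = 1.30250e-5 long ton.
4.96434e-5 − 1.30250e-5 ≈ 3.662e-5 long ton.

3.662e-5 long ton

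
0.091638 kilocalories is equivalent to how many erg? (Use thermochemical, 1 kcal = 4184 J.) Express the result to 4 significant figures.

3.834 × 10^9 ergs

1 kilocalorie = 4.18400 × 10^10 erg.
0.091638 × 4.18400 × 10^10 ≈ 3.834 × 10^9 erg.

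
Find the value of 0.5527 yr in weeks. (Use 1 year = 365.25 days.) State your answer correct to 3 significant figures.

28.8 wk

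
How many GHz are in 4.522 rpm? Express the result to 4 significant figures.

7.537 × 10^-11 gigahertz

1 rpm = 1.66667 × 10^-11 gigahertz.
Then 4.522 × 1.66667 × 10^-11 ≈ 7.537 × 10^-11 GHz.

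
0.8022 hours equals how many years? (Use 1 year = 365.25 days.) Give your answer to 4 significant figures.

9.151 × 10^-5 yr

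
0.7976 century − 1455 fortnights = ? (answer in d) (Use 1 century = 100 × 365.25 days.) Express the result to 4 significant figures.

8762 d

0.7976 century = 29132.3 d and 1455 fortnight = 20370.0 d.
29132.3 − 20370.0 ≈ 8762 d.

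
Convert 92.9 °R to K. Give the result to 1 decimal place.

51.6 kelvins

°R = K × 9/5.
Applying the formula gives 51.6 K.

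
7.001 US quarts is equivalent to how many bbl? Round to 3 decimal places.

0.042 bbl

1 US quart = 0.00595238 bbl.
So 7.001 × 0.00595238 ≈ 0.042 bbl.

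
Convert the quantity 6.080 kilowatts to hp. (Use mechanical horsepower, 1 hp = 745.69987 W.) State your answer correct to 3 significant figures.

1 kW = 1.34102 hp.
So 6.080 × 1.34102 ≈ 8.15 hp.

8.15 hp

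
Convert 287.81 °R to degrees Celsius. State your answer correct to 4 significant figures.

°R = (°C + 273.15) × 9/5.
Applying the formula gives -113.3 °C.

-113.3 °C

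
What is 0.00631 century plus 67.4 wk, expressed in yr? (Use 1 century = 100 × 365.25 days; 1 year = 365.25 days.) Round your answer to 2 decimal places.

0.00631 century = 0.631000 yr and 67.4 wk = 1.29172 yr.
0.631000 + 1.29172 ≈ 1.92 yr.

1.92 yr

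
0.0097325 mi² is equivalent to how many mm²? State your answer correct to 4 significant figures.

2.521 × 10^10 square millimeters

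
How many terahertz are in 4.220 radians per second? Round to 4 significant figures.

6.716 × 10^-13 THz

1 radian per second = 1.59155 × 10^-13 THz.
4.220 × 1.59155 × 10^-13 ≈ 6.716 × 10^-13 THz.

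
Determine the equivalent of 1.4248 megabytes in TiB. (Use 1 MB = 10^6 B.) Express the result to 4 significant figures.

1.296e-6 TiB

1 MB = 9.09495e-7 TiB.
So 1.4248 × 9.09495e-7 ≈ 1.296e-6 TiB.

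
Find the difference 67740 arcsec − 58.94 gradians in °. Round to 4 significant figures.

-34.23 degrees

67740 arcsec = 18.8167 ° and 58.94 grad = 53.0460 °.
18.8167 − 53.0460 ≈ -34.23 °.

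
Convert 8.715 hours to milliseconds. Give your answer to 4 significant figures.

1 hour = 3.60000e+6 ms.
Thus 8.715 × 3.60000e+6 ≈ 3.137e+7 ms.

3.137e+7 ms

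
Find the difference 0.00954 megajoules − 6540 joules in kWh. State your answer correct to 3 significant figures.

0.00954 MJ = 0.00265000 kWh and 6540 J = 0.00181667 kWh.
0.00265000 − 0.00181667 ≈ 0.000833 kWh.

0.000833 kilowatt-hours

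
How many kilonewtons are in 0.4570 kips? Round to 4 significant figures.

2.033 kN

1 kip = 4.44822 kN.
Then 0.4570 × 4.44822 ≈ 2.033 kN.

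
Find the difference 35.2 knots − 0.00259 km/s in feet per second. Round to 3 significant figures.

50.9 ft/s

35.2 kn = 59.4109 ft/s and 0.00259 km/s = 8.49738 ft/s.
59.4109 − 8.49738 ≈ 50.9 ft/s.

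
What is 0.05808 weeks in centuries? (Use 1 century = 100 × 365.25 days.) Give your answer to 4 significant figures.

1 wk = 0.000191650 century.
So 0.05808 × 0.000191650 ≈ 1.113e-5 century.

1.113e-5 century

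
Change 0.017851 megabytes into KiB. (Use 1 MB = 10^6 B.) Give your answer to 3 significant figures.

17.4 kibibytes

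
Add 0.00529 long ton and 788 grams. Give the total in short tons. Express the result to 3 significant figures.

0.00679 short ton

0.00529 long ton = 0.00592480 short ton and 788 g = 0.000868621 short ton.
0.00592480 + 0.000868621 ≈ 0.00679 short ton.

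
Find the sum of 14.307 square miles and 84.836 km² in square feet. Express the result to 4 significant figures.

14.307 mi² = 3.98856 × 10^8 ft² and 84.836 km² = 9.13167 × 10^8 ft².
3.98856 × 10^8 + 9.13167 × 10^8 ≈ 1.312 × 10^9 ft².

1.312 × 10^9 square feet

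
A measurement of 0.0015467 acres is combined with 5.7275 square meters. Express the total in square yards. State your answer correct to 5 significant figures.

14.336 yd²

0.0015467 acre = 7.48603 yd² and 5.7275 m² = 6.85003 yd².
7.48603 + 6.85003 ≈ 14.336 yd².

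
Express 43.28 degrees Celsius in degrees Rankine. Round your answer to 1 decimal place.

569.6 degrees Rankine

°R = (°C + 273.15) × 9/5.
Applying the formula gives 569.6 °R.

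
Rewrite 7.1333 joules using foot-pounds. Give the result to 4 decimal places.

1 J = 0.737562 foot-pounds.
Thus 7.1333 × 0.737562 ≈ 5.2613 ft·lbf.

5.2613 ft·lbf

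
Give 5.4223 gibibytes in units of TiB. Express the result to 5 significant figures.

1 gibibyte = 0.0009765625 tebibytes.
Then 5.4223 × 0.0009765625 ≈ 0.0052952 TiB.

0.0052952 TiB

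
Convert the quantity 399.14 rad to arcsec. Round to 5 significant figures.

8.2329e+7 arcsec

1 radian = 206265 arcsec.
Thus 399.14 × 206265 ≈ 8.2329e+7 arcsec.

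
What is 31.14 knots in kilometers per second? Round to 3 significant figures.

0.0160 km/s

1 kn = 0.000514444 km/s.
31.14 × 0.000514444 ≈ 0.0160 km/s.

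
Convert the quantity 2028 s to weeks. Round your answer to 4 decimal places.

0.0034 weeks

1 second = 1.65344e-6 wk.
Thus 2028 × 1.65344e-6 ≈ 0.0034 wk.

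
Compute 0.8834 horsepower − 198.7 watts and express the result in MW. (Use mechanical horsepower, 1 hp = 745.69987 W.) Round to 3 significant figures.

0.000460 MW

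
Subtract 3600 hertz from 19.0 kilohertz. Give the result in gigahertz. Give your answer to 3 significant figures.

1.54 × 10^-5 GHz

19.0 kHz = 1.90000 × 10^-5 GHz and 3600 Hz = 3.60000 × 10^-6 GHz.
1.90000 × 10^-5 − 3.60000 × 10^-6 ≈ 1.54 × 10^-5 GHz.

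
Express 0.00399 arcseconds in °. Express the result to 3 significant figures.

1.11 × 10^-6 degrees

1 arcsecond = 0.000277778 degrees.
Then 0.00399 × 0.000277778 ≈ 1.11 × 10^-6 °.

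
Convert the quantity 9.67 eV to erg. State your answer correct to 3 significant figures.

1.55e-11 erg

1 electronvolt = 1.60218e-12 ergs.
Then 9.67 × 1.60218e-12 ≈ 1.55e-11 erg.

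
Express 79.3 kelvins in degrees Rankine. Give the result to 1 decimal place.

142.7 °R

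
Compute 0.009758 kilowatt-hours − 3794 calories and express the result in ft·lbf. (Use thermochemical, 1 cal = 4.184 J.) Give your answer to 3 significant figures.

0.009758 kWh = 25909.7 ft·lbf and 3794 cal = 11708.1 ft·lbf.
25909.7 − 11708.1 ≈ 14200 ft·lbf.

14200 ft·lbf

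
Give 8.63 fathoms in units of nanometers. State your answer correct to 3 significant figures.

1 fathom = 1.82880 × 10^9 nm.
Then 8.63 × 1.82880 × 10^9 ≈ 1.58 × 10^10 nm.

1.58 × 10^10 nanometers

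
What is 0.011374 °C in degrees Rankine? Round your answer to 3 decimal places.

°R = (°C + 273.15) × 9/5.
Applying the formula gives 491.690 °R.

491.690 °R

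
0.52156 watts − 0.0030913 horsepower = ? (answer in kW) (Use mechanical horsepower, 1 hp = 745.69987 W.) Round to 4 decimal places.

-0.0018 kW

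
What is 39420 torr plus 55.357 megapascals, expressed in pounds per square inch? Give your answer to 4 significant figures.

8791 psi

39420 torr = 762.256 psi and 55.357 MPa = 8028.85 psi.
762.256 + 8028.85 ≈ 8791 psi.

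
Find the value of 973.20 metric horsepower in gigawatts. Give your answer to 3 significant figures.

0.000716 GW

1 PS = 7.35499e-7 gigawatts.
So 973.20 × 7.35499e-7 ≈ 0.000716 GW.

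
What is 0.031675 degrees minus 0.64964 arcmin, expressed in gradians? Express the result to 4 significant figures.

0.031675 ° = 0.0351944 grad and 0.64964 arcmin = 0.0120304 grad.
0.0351944 − 0.0120304 ≈ 0.02316 grad.

0.02316 grad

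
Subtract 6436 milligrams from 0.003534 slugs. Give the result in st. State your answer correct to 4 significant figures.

0.003534 slug = 0.00812165 st and 6436 mg = 0.00101350 st.
0.00812165 − 0.00101350 ≈ 0.007108 st.

0.007108 stone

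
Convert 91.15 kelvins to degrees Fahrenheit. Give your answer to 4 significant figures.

K = (°F + 459.67) × 5/9.
Applying the formula gives -295.6 °F.

-295.6 °F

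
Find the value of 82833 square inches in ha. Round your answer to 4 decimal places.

0.0053 ha

1 in² = 6.45160e-8 hectares.
Thus 82833 × 6.45160e-8 ≈ 0.0053 ha.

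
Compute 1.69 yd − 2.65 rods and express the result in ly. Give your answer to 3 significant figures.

1.69 yd = 1.63342 × 10^-16 ly and 2.65 rod = 1.40871 × 10^-15 ly.
1.63342 × 10^-16 − 1.40871 × 10^-15 ≈ -1.25 × 10^-15 ly.

-1.25 × 10^-15 light-years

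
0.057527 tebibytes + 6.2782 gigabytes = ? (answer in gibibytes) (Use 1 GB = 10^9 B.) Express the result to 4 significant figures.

0.057527 TiB = 58.9076 GiB and 6.2782 GB = 5.84703 GiB.
58.9076 + 5.84703 ≈ 64.75 GiB.

64.75 gibibytes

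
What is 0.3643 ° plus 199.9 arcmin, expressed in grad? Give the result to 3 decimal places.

4.107 grad

0.3643 ° = 0.404778 grad and 199.9 arcmin = 3.70185 grad.
0.404778 + 3.70185 ≈ 4.107 grad.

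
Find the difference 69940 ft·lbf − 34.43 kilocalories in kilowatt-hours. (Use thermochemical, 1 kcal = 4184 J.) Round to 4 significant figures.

-0.01367 kWh

69940 ft·lbf = 0.0263405 kWh and 34.43 kcal = 0.0400153 kWh.
0.0263405 − 0.0400153 ≈ -0.01367 kWh.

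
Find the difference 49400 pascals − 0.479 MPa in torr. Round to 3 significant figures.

49400 Pa = 370.530 torr and 0.479 MPa = 3592.80 torr.
370.530 − 3592.80 ≈ -3220 torr.

-3220 torr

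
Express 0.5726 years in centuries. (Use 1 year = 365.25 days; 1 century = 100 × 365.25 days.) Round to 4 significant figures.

0.005726 century

1 year = 0.0100000 century.
Then 0.5726 × 0.0100000 ≈ 0.005726 century.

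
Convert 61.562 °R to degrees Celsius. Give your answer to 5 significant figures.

°R = (°C + 273.15) × 9/5.
Applying the formula gives -238.95 °C.

-238.95 degrees Celsius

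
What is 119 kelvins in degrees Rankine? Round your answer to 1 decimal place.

214.2 °R

°R = K × 9/5.
Applying the formula gives 214.2 °R.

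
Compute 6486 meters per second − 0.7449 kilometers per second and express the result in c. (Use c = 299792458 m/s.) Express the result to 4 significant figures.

6486 m/s = 2.16350e-5 c and 0.7449 km/s = 2.48472e-6 c.
2.16350e-5 − 2.48472e-6 ≈ 1.915e-5 c.

1.915e-5 times the speed of light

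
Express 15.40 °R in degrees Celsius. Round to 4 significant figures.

°R = (°C + 273.15) × 9/5.
Applying the formula gives -264.6 °C.

-264.6 °C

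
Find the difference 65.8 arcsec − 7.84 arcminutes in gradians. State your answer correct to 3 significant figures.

-0.125 grad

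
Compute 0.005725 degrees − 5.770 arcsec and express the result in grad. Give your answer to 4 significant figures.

0.005725 ° = 0.00636111 grad and 5.770 arcsec = 0.00178086 grad.
0.00636111 − 0.00178086 ≈ 0.004580 grad.

0.004580 grad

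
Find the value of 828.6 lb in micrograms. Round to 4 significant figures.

3.758e+11 μg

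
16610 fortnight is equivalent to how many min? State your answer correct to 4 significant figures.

1 fortnight = 20160.0 min.
16610 × 20160.0 ≈ 3.349e+8 min.

3.349e+8 min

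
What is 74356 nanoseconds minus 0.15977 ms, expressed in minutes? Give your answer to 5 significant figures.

-1.4236 × 10^-6 min

74356 ns = 1.23927 × 10^-6 min and 0.15977 ms = 2.66283 × 10^-6 min.
1.23927 × 10^-6 − 2.66283 × 10^-6 ≈ -1.4236 × 10^-6 min.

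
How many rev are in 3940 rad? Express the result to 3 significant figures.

1 radian = 0.159155 revolutions.
So 3940 × 0.159155 ≈ 627 rev.

627 revolutions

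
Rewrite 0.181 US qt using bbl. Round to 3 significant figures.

1 US quart = 0.00595238 bbl.
Thus 0.181 × 0.00595238 ≈ 0.00108 bbl.

0.00108 bbl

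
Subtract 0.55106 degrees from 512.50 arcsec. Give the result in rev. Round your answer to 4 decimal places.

-0.0011 rev

512.50 arcsec = 0.000395448 rev and 0.55106 ° = 0.00153072 rev.
0.000395448 − 0.00153072 ≈ -0.0011 rev.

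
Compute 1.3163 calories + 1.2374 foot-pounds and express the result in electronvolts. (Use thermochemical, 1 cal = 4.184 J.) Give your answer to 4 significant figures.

4.485e+19 eV

1.3163 cal = 3.43745e+19 eV and 1.2374 ft·lbf = 1.04713e+19 eV.
3.43745e+19 + 1.04713e+19 ≈ 4.485e+19 eV.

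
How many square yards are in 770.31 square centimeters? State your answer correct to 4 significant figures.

1 cm² = 0.000119599 yd².
Then 770.31 × 0.000119599 ≈ 0.09213 yd².

0.09213 yd²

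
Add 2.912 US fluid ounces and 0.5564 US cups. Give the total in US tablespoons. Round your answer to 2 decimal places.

2.912 US fl oz = 5.82400 US tbsp and 0.5564 US cup = 8.90240 US tbsp.
5.82400 + 8.90240 ≈ 14.73 US tbsp.

14.73 US tbsp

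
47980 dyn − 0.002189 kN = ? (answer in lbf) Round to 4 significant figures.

-0.3842 pounds-force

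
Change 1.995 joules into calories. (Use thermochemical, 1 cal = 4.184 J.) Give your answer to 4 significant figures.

0.4768 calories

1 J = 0.239006 calories.
1.995 × 0.239006 ≈ 0.4768 cal.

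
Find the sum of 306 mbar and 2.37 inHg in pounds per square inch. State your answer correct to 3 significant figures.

5.60 psi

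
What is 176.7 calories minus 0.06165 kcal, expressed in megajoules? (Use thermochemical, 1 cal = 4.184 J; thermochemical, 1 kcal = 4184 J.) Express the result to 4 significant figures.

0.0004814 MJ

176.7 cal = 0.000739313 MJ and 0.06165 kcal = 0.000257944 MJ.
0.000739313 − 0.000257944 ≈ 0.0004814 MJ.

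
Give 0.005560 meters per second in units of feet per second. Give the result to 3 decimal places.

0.018 ft/s

1 meter per second = 3.28084 feet per second.
Then 0.005560 × 3.28084 ≈ 0.018 ft/s.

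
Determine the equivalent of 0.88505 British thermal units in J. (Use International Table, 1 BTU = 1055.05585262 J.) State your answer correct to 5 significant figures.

933.78 joules

1 BTU = 1055.06 J.
Thus 0.88505 × 1055.06 ≈ 933.78 J.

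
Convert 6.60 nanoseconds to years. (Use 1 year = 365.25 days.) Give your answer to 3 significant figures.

2.09e-16 yr

1 nanosecond = 3.16881e-17 yr.
So 6.60 × 3.16881e-17 ≈ 2.09e-16 yr.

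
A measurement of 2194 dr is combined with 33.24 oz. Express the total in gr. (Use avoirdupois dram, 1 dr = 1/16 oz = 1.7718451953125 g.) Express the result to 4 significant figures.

74530 gr

2194 dr = 59992.2 gr and 33.24 oz = 14542.5 gr.
59992.2 + 14542.5 ≈ 74530 gr.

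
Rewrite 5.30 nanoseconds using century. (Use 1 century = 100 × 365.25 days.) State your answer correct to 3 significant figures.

1.68e-18 century

1 ns = 3.16881e-19 century.
So 5.30 × 3.16881e-19 ≈ 1.68e-18 century.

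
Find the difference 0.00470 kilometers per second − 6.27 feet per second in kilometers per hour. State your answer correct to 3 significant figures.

0.00470 km/s = 16.9200 km/h and 6.27 ft/s = 6.87995 km/h.
16.9200 − 6.87995 ≈ 10.0 km/h.

10.0 km/h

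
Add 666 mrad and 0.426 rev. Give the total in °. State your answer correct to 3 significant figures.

666 mrad = 38.1590 ° and 0.426 rev = 153.360 °.
38.1590 + 153.360 ≈ 192 °.

192 °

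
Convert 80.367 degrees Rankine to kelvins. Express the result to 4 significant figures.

44.65 K

°R = K × 9/5.
Applying the formula gives 44.65 K.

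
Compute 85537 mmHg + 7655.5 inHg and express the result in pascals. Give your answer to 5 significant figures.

85537 mmHg = 11403997 Pa and 7655.5 inHg = 25924498 Pa.
11403997 + 25924498 ≈ 3.7328e+7 Pa.

3.7328e+7 pascals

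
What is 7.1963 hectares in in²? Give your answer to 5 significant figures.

1.1154e+8 in²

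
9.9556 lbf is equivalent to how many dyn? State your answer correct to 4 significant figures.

1 pound-force = 444822 dyn.
Then 9.9556 × 444822 ≈ 4.428e+6 dyn.

4.428e+6 dyn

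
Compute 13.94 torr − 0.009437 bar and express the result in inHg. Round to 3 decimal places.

13.94 torr = 0.548819 inHg and 0.009437 bar = 0.278674 inHg.
0.548819 − 0.278674 ≈ 0.270 inHg.

0.270 inches of mercury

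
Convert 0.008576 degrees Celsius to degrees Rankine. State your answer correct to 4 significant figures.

491.7 °R

°R = (°C + 273.15) × 9/5.
Applying the formula gives 491.7 °R.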